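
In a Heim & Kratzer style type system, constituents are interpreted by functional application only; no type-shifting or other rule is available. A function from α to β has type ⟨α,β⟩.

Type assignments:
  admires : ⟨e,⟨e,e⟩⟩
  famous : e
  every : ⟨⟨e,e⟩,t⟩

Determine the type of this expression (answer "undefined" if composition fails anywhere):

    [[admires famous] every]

At [admires famous], admires : ⟨e,⟨e,e⟩⟩ takes famous : e, giving ⟨e,e⟩.
At [[admires famous] every], every : ⟨⟨e,e⟩,t⟩ takes [admires famous] : ⟨e,e⟩, giving t.

t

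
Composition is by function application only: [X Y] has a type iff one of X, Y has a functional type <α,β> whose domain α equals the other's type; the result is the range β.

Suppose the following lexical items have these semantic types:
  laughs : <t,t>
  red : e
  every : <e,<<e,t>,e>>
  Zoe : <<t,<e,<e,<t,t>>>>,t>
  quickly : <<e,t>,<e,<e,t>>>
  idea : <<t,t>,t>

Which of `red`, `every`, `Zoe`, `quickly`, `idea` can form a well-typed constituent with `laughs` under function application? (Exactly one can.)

red : e — neither side's domain matches the other.
every : <e,<<e,t>,e>> — neither side's domain matches the other.
Zoe : <<t,<e,<e,<t,t>>>>,t> — neither side's domain matches the other.
quickly : <<e,t>,<e,<e,t>>> — neither side's domain matches the other.
idea — combines: idea : <<t,t>,t> takes laughs : <t,t> as argument, giving t.

idea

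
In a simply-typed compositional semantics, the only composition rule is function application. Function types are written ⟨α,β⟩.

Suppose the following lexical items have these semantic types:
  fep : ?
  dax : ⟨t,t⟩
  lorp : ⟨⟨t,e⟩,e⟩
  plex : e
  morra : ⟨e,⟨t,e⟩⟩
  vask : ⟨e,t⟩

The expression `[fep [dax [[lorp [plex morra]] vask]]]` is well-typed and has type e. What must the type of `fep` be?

⟨t,e⟩

For [fep [dax [[lorp [plex morra]] vask]]] to have type e with [dax [[lorp [plex morra]] vask]] of type t, fep must be the function: fep : ⟨t,e⟩.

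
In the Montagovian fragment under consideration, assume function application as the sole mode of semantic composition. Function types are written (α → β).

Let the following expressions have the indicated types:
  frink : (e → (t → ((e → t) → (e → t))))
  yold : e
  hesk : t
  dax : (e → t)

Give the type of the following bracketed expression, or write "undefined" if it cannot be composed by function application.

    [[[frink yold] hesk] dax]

(e → t)

[frink yold]: frink is (e → (t → ((e → t) → (e → t)))), yold is e; result (t → ((e → t) → (e → t))).
[[frink yold] hesk]: [frink yold] is (t → ((e → t) → (e → t))), hesk is t; result ((e → t) → (e → t)).
[[[frink yold] hesk] dax]: [[frink yold] hesk] is ((e → t) → (e → t)), dax is (e → t); result (e → t).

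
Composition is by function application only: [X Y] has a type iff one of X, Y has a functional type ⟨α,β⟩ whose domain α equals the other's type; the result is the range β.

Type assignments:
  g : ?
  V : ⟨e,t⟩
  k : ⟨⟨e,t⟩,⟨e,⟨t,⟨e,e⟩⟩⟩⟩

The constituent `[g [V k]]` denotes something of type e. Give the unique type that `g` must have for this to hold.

⟨⟨e,⟨t,⟨e,e⟩⟩⟩,e⟩

[g [V k]] must have type e. The sister [V k] has type ⟨e,⟨t,⟨e,e⟩⟩⟩; that is not a function onto e, so g must be the functor, of type ⟨⟨e,⟨t,⟨e,e⟩⟩⟩,e⟩.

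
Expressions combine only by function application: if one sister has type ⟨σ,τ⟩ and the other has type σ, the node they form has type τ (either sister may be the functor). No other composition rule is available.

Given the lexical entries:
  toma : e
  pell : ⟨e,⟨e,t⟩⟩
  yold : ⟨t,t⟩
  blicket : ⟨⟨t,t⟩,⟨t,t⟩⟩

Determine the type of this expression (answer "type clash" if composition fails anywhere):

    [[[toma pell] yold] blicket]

type clash

At [toma pell], pell : ⟨e,⟨e,t⟩⟩ takes toma : e, giving ⟨e,t⟩.
[[toma pell] yold]: ⟨e,t⟩ with ⟨t,t⟩ — neither is a function whose domain matches the other; composition fails here.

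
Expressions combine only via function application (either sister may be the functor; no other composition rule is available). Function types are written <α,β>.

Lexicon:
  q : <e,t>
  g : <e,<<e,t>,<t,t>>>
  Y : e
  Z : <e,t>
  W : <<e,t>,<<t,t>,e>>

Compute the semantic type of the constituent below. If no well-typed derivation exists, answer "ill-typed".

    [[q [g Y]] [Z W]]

[g Y]: g is <e,<<e,t>,<t,t>>>, Y is e; result <<e,t>,<t,t>>.
[q [g Y]]: [g Y] is <<e,t>,<t,t>>, q is <e,t>; result <t,t>.
[Z W]: W is <<e,t>,<<t,t>,e>>, Z is <e,t>; result <<t,t>,e>.
[[q [g Y]] [Z W]]: [Z W] is <<t,t>,e>, [q [g Y]] is <t,t>; result e.

e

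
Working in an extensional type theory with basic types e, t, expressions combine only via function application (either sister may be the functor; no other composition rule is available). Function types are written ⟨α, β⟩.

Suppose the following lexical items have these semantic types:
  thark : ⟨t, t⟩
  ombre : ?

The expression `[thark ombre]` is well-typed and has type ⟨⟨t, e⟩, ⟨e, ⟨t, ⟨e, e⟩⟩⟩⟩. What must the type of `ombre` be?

⟨⟨t, t⟩, ⟨⟨t, e⟩, ⟨e, ⟨t, ⟨e, e⟩⟩⟩⟩⟩

At [thark ombre] (required: ⟨⟨t, e⟩, ⟨e, ⟨t, ⟨e, e⟩⟩⟩⟩): thark is ⟨t, t⟩, which is not a function with range ⟨⟨t, e⟩, ⟨e, ⟨t, ⟨e, e⟩⟩⟩⟩; hence ombre is the functor — type ⟨⟨t, t⟩, ⟨⟨t, e⟩, ⟨e, ⟨t, ⟨e, e⟩⟩⟩⟩⟩.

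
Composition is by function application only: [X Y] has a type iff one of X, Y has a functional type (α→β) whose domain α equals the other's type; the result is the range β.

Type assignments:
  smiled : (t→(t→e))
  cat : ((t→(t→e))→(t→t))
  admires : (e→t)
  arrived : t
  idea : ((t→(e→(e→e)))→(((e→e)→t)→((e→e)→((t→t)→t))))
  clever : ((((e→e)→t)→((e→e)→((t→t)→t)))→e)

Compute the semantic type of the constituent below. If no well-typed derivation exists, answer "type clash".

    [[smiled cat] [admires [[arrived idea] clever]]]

[smiled cat]: cat is ((t→(t→e))→(t→t)), smiled is (t→(t→e)); result (t→t).
[arrived idea]: t with ((t→(e→(e→e)))→(((e→e)→t)→((e→e)→((t→t)→t)))) — neither is a function whose domain matches the other; composition fails here.

type clash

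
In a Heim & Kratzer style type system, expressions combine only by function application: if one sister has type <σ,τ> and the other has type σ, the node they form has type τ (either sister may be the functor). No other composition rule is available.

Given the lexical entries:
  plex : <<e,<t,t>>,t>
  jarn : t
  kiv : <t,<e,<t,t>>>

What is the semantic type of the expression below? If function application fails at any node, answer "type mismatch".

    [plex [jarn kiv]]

t

[jarn kiv]: <t,<e,<t,t>>> applied to t yields <e,<t,t>>.
[plex [jarn kiv]]: <<e,<t,t>>,t> applied to <e,<t,t>> yields t.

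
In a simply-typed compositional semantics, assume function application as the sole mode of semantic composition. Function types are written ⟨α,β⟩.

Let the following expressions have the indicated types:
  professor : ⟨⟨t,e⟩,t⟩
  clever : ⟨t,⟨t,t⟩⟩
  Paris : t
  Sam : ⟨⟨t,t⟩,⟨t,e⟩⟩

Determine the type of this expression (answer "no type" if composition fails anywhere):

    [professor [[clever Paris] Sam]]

At [clever Paris], clever : ⟨t,⟨t,t⟩⟩ takes Paris : t, giving ⟨t,t⟩.
At [[clever Paris] Sam], Sam : ⟨⟨t,t⟩,⟨t,e⟩⟩ takes [clever Paris] : ⟨t,t⟩, giving ⟨t,e⟩.
At [professor [[clever Paris] Sam]], professor : ⟨⟨t,e⟩,t⟩ takes [[clever Paris] Sam] : ⟨t,e⟩, giving t.

t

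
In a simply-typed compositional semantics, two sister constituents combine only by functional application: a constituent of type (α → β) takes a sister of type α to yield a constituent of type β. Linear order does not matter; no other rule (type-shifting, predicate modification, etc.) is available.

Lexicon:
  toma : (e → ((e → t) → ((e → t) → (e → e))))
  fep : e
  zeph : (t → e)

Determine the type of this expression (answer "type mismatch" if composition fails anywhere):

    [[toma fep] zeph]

[toma fep] — toma of type (e → ((e → t) → ((e → t) → (e → e)))) combines with fep of type e: type ((e → t) → ((e → t) → (e → e))).
At [[toma fep] zeph]: neither ((e → t) → ((e → t) → (e → e))) nor (t → e) can take the other as argument; the node is ill-typed.

type mismatch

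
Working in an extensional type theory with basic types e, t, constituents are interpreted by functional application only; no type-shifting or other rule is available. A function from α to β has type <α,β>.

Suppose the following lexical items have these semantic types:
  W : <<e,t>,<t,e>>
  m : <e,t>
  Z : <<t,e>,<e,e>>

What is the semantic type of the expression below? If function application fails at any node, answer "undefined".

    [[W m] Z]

[W m] — W of type <<e,t>,<t,e>> combines with m of type <e,t>: type <t,e>.
[[W m] Z] — Z of type <<t,e>,<e,e>> combines with [W m] of type <t,e>: type <e,e>.

<e,e>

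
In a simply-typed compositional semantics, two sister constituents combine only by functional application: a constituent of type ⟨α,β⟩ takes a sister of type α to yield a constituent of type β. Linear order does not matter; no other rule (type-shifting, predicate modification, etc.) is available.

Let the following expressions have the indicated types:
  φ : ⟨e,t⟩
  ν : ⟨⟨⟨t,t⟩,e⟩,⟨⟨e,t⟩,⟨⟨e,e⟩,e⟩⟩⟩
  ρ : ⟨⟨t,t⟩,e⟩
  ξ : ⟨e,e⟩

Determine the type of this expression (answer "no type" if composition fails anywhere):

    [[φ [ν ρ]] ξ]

[ν ρ] — ν of type ⟨⟨⟨t,t⟩,e⟩,⟨⟨e,t⟩,⟨⟨e,e⟩,e⟩⟩⟩ combines with ρ of type ⟨⟨t,t⟩,e⟩: type ⟨⟨e,t⟩,⟨⟨e,e⟩,e⟩⟩.
[φ [ν ρ]] — [ν ρ] of type ⟨⟨e,t⟩,⟨⟨e,e⟩,e⟩⟩ combines with φ of type ⟨e,t⟩: type ⟨⟨e,e⟩,e⟩.
[[φ [ν ρ]] ξ] — [φ [ν ρ]] of type ⟨⟨e,e⟩,e⟩ combines with ξ of type ⟨e,e⟩: type e.

e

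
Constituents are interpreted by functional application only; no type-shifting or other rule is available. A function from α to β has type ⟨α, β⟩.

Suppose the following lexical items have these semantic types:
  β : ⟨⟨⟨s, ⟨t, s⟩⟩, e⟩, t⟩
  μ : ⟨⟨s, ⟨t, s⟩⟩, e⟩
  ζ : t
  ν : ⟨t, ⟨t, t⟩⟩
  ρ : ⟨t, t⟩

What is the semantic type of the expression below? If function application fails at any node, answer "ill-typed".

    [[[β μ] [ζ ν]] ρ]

[β μ]: β is ⟨⟨⟨s, ⟨t, s⟩⟩, e⟩, t⟩, μ is ⟨⟨s, ⟨t, s⟩⟩, e⟩; result t.
[ζ ν]: ν is ⟨t, ⟨t, t⟩⟩, ζ is t; result ⟨t, t⟩.
[[β μ] [ζ ν]]: [ζ ν] is ⟨t, t⟩, [β μ] is t; result t.
[[[β μ] [ζ ν]] ρ]: ρ is ⟨t, t⟩, [[β μ] [ζ ν]] is t; result t.

t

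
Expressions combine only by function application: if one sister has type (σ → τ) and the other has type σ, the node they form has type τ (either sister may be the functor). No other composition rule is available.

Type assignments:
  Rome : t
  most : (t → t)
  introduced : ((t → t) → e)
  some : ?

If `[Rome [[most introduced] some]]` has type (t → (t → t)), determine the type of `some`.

[Rome [[most introduced] some]] must have type (t → (t → t)). The sister Rome has type t; that is not a function onto (t → (t → t)), so [[most introduced] some] must be the functor, of type (t → (t → (t → t))).
[[most introduced] some] must have type (t → (t → (t → t))). The sister [most introduced] has type e; that is not a function onto (t → (t → (t → t))), so some must be the functor, of type (e → (t → (t → (t → t)))).

(e → (t → (t → (t → t))))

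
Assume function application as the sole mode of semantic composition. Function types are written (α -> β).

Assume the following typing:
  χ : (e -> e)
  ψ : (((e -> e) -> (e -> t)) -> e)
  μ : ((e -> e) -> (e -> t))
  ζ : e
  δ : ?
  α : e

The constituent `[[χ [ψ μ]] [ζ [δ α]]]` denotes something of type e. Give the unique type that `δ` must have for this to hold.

(e -> (e -> (e -> e)))

[[χ [ψ μ]] [ζ [δ α]]] must have type e. The sister [χ [ψ μ]] has type e; that is not a function onto e, so [ζ [δ α]] must be the functor, of type (e -> e).
[ζ [δ α]] must have type (e -> e). The sister ζ has type e; that is not a function onto (e -> e), so [δ α] must be the functor, of type (e -> (e -> e)).
[δ α] must have type (e -> (e -> e)). The sister α has type e; that is not a function onto (e -> (e -> e)), so δ must be the functor, of type (e -> (e -> (e -> e))).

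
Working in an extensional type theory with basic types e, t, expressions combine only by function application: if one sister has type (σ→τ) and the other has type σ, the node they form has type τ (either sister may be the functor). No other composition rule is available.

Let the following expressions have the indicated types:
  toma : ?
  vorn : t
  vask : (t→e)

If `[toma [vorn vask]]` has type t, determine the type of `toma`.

For [toma [vorn vask]] to have type t with [vorn vask] of type e, toma must be the function: toma : (e→t).

(e→t)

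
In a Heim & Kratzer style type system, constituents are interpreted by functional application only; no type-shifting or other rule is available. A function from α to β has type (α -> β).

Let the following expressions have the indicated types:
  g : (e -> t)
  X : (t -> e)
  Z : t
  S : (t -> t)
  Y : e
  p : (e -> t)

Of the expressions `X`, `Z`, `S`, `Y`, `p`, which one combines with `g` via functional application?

X : (t -> e) — no; g wants e, and X wants t.
Z : t — no; g wants e, and Z wants nothing (atomic).
S : (t -> t) — no; g wants e, and S wants t.
Y — combines: g : (e -> t) takes Y : e as argument, giving t.
p : (e -> t) — no; g wants e, and p wants e.

Y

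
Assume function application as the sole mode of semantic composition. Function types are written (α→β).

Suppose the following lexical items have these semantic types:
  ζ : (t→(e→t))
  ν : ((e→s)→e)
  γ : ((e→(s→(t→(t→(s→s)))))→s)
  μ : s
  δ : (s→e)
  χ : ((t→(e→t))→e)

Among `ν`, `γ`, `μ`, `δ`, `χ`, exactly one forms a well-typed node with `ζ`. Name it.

ν : ((e→s)→e) — neither side's domain matches the other.
γ : ((e→(s→(t→(t→(s→s)))))→s) — neither side's domain matches the other.
μ : s — neither side's domain matches the other.
δ : (s→e) — neither side's domain matches the other.
χ — combines: χ : ((t→(e→t))→e) takes ζ : (t→(e→t)) as argument, giving e.

χ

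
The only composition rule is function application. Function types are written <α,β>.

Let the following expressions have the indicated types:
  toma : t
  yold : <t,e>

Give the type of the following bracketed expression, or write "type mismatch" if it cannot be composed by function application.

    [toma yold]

e

[toma yold]: functor yold : <t,e>, argument toma : t; result e.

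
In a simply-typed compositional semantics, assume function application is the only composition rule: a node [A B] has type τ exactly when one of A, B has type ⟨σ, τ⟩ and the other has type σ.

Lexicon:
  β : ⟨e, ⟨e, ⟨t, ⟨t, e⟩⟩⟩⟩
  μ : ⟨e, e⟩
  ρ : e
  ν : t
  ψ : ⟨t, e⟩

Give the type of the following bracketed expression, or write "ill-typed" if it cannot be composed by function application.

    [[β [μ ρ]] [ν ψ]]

⟨t, ⟨t, e⟩⟩

[μ ρ]: functor μ : ⟨e, e⟩, argument ρ : e; result e.
[β [μ ρ]]: functor β : ⟨e, ⟨e, ⟨t, ⟨t, e⟩⟩⟩⟩, argument [μ ρ] : e; result ⟨e, ⟨t, ⟨t, e⟩⟩⟩.
[ν ψ]: functor ψ : ⟨t, e⟩, argument ν : t; result e.
[[β [μ ρ]] [ν ψ]]: functor [β [μ ρ]] : ⟨e, ⟨t, ⟨t, e⟩⟩⟩, argument [ν ψ] : e; result ⟨t, ⟨t, e⟩⟩.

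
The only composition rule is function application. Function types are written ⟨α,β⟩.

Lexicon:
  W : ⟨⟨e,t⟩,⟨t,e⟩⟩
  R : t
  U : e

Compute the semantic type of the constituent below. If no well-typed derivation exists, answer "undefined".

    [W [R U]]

At [R U]: neither t nor e can take the other as argument; the node is ill-typed.

undefined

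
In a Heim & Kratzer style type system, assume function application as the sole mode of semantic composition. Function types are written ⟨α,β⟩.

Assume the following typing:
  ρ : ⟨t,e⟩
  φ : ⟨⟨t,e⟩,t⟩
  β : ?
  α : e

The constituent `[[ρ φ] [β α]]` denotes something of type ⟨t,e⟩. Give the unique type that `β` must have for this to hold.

⟨e,⟨t,⟨t,e⟩⟩⟩

For [[ρ φ] [β α]] to have type ⟨t,e⟩ with [ρ φ] of type t, [β α] must be the function: [β α] : ⟨t,⟨t,e⟩⟩.
For [β α] to have type ⟨t,⟨t,e⟩⟩ with α of type e, β must be the function: β : ⟨e,⟨t,⟨t,e⟩⟩⟩.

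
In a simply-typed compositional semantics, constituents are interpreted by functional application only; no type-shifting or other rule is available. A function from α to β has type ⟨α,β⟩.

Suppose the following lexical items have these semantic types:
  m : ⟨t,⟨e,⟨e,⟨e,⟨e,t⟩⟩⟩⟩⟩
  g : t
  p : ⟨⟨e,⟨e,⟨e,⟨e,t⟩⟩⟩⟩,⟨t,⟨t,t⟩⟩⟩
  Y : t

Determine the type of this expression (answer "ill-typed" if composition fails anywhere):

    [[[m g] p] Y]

⟨t,t⟩

At [m g], m : ⟨t,⟨e,⟨e,⟨e,⟨e,t⟩⟩⟩⟩⟩ takes g : t, giving ⟨e,⟨e,⟨e,⟨e,t⟩⟩⟩⟩.
At [[m g] p], p : ⟨⟨e,⟨e,⟨e,⟨e,t⟩⟩⟩⟩,⟨t,⟨t,t⟩⟩⟩ takes [m g] : ⟨e,⟨e,⟨e,⟨e,t⟩⟩⟩⟩, giving ⟨t,⟨t,t⟩⟩.
At [[[m g] p] Y], [[m g] p] : ⟨t,⟨t,t⟩⟩ takes Y : t, giving ⟨t,t⟩.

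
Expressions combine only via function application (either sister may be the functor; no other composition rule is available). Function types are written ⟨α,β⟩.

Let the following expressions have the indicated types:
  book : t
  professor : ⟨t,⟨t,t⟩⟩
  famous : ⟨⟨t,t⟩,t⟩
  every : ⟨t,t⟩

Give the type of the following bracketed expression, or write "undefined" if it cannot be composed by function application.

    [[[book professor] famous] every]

t

At [book professor], professor : ⟨t,⟨t,t⟩⟩ takes book : t, giving ⟨t,t⟩.
At [[book professor] famous], famous : ⟨⟨t,t⟩,t⟩ takes [book professor] : ⟨t,t⟩, giving t.
At [[[book professor] famous] every], every : ⟨t,t⟩ takes [[book professor] famous] : t, giving t.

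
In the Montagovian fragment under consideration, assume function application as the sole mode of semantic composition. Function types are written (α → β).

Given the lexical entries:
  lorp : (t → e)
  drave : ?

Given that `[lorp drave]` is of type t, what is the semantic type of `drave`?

((t → e) → t)

At [lorp drave] (required: t): lorp is (t → e), which is not a function with range t; hence drave is the functor — type ((t → e) → t).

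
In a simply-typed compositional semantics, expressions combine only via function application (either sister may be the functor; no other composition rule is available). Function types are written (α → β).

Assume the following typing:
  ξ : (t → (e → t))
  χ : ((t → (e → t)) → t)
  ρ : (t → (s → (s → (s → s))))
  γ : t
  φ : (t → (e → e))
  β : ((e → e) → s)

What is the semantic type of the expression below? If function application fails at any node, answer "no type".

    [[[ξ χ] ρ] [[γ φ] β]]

(s → (s → s))

At [ξ χ], χ : ((t → (e → t)) → t) takes ξ : (t → (e → t)), giving t.
At [[ξ χ] ρ], ρ : (t → (s → (s → (s → s)))) takes [ξ χ] : t, giving (s → (s → (s → s))).
At [γ φ], φ : (t → (e → e)) takes γ : t, giving (e → e).
At [[γ φ] β], β : ((e → e) → s) takes [γ φ] : (e → e), giving s.
At [[[ξ χ] ρ] [[γ φ] β]], [[ξ χ] ρ] : (s → (s → (s → s))) takes [[γ φ] β] : s, giving (s → (s → s)).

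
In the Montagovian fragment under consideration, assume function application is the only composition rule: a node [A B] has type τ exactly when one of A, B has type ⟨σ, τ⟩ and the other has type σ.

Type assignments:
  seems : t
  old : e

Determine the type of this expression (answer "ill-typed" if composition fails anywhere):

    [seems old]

ill-typed

At [seems old]: neither t nor e can take the other as argument; the node is ill-typed.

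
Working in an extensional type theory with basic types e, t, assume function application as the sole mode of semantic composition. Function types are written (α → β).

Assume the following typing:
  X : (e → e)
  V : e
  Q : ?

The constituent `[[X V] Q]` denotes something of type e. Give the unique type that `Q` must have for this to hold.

(e → e)

[[X V] Q] must have type e. The sister [X V] has type e; that is not a function onto e, so Q must be the functor, of type (e → e).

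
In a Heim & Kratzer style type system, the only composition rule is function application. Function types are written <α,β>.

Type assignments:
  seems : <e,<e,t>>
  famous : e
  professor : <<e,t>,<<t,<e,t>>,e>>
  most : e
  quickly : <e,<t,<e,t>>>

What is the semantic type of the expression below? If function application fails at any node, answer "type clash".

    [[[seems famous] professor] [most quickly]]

[seems famous]: <e,<e,t>> applied to e yields <e,t>.
[[seems famous] professor]: <<e,t>,<<t,<e,t>>,e>> applied to <e,t> yields <<t,<e,t>>,e>.
[most quickly]: <e,<t,<e,t>>> applied to e yields <t,<e,t>>.
[[[seems famous] professor] [most quickly]]: <<t,<e,t>>,e> applied to <t,<e,t>> yields e.

e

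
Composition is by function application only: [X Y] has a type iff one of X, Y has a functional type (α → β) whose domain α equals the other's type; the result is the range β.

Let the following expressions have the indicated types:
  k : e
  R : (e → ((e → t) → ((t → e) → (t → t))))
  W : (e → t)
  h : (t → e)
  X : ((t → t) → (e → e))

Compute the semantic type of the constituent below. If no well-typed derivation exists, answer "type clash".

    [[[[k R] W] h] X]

(e → e)

[k R]: functor R : (e → ((e → t) → ((t → e) → (t → t)))), argument k : e; result ((e → t) → ((t → e) → (t → t))).
[[k R] W]: functor [k R] : ((e → t) → ((t → e) → (t → t))), argument W : (e → t); result ((t → e) → (t → t)).
[[[k R] W] h]: functor [[k R] W] : ((t → e) → (t → t)), argument h : (t → e); result (t → t).
[[[[k R] W] h] X]: functor X : ((t → t) → (e → e)), argument [[[k R] W] h] : (t → t); result (e → e).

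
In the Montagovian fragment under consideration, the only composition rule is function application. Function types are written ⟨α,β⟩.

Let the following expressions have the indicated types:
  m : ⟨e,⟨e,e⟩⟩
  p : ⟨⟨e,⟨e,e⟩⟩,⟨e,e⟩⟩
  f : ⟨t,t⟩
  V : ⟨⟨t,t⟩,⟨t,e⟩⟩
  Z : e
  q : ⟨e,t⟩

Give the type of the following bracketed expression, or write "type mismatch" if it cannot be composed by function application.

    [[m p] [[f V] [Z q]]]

e

At [m p], p : ⟨⟨e,⟨e,e⟩⟩,⟨e,e⟩⟩ takes m : ⟨e,⟨e,e⟩⟩, giving ⟨e,e⟩.
At [f V], V : ⟨⟨t,t⟩,⟨t,e⟩⟩ takes f : ⟨t,t⟩, giving ⟨t,e⟩.
At [Z q], q : ⟨e,t⟩ takes Z : e, giving t.
At [[f V] [Z q]], [f V] : ⟨t,e⟩ takes [Z q] : t, giving e.
At [[m p] [[f V] [Z q]]], [m p] : ⟨e,e⟩ takes [[f V] [Z q]] : e, giving e.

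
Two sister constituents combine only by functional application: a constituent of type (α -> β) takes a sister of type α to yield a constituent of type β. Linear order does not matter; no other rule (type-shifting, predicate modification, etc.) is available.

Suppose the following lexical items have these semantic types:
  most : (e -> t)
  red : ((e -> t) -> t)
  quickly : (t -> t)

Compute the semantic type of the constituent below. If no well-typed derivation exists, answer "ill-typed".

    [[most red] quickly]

t

At [most red], red : ((e -> t) -> t) takes most : (e -> t), giving t.
At [[most red] quickly], quickly : (t -> t) takes [most red] : t, giving t.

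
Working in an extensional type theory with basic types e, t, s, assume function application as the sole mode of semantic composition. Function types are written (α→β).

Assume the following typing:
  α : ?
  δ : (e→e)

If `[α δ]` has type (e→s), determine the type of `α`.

For [α δ] to have type (e→s) with δ of type (e→e), α must be the function: α : ((e→e)→(e→s)).

((e→e)→(e→s))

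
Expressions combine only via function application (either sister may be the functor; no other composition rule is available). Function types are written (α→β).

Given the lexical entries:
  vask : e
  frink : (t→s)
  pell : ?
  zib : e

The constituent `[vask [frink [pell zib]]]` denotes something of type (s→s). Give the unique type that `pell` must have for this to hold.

(e→((t→s)→(e→(s→s))))

For [vask [frink [pell zib]]] to have type (s→s) with vask of type e, [frink [pell zib]] must be the function: [frink [pell zib]] : (e→(s→s)).
For [frink [pell zib]] to have type (e→(s→s)) with frink of type (t→s), [pell zib] must be the function: [pell zib] : ((t→s)→(e→(s→s))).
For [pell zib] to have type ((t→s)→(e→(s→s))) with zib of type e, pell must be the function: pell : (e→((t→s)→(e→(s→s)))).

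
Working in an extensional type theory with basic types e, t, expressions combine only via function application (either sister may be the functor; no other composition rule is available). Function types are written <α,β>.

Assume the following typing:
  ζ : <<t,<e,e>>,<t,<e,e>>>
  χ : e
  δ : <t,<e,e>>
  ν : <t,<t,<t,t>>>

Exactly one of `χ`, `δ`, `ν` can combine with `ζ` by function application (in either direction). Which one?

δ

χ : e — neither side's domain matches the other.
δ — combines: ζ : <<t,<e,e>>,<t,<e,e>>> takes δ : <t,<e,e>> as argument, giving <t,<e,e>>.
ν : <t,<t,<t,t>>> — neither side's domain matches the other.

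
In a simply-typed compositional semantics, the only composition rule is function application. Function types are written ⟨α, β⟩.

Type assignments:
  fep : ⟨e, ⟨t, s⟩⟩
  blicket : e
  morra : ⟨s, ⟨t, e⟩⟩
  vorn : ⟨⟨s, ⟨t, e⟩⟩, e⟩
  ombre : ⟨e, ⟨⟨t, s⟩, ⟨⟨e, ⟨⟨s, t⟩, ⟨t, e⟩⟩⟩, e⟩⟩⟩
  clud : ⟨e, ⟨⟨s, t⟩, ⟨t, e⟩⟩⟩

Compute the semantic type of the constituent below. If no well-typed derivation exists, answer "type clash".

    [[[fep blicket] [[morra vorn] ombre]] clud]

e

[fep blicket]: functor fep : ⟨e, ⟨t, s⟩⟩, argument blicket : e; result ⟨t, s⟩.
[morra vorn]: functor vorn : ⟨⟨s, ⟨t, e⟩⟩, e⟩, argument morra : ⟨s, ⟨t, e⟩⟩; result e.
[[morra vorn] ombre]: functor ombre : ⟨e, ⟨⟨t, s⟩, ⟨⟨e, ⟨⟨s, t⟩, ⟨t, e⟩⟩⟩, e⟩⟩⟩, argument [morra vorn] : e; result ⟨⟨t, s⟩, ⟨⟨e, ⟨⟨s, t⟩, ⟨t, e⟩⟩⟩, e⟩⟩.
[[fep blicket] [[morra vorn] ombre]]: functor [[morra vorn] ombre] : ⟨⟨t, s⟩, ⟨⟨e, ⟨⟨s, t⟩, ⟨t, e⟩⟩⟩, e⟩⟩, argument [fep blicket] : ⟨t, s⟩; result ⟨⟨e, ⟨⟨s, t⟩, ⟨t, e⟩⟩⟩, e⟩.
[[[fep blicket] [[morra vorn] ombre]] clud]: functor [[fep blicket] [[morra vorn] ombre]] : ⟨⟨e, ⟨⟨s, t⟩, ⟨t, e⟩⟩⟩, e⟩, argument clud : ⟨e, ⟨⟨s, t⟩, ⟨t, e⟩⟩⟩; result e.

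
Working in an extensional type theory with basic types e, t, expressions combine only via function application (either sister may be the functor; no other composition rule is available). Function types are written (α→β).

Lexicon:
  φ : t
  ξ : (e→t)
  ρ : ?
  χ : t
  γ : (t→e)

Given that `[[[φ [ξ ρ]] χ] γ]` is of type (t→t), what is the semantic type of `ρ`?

((e→t)→(t→(t→((t→e)→(t→t)))))

[[[φ [ξ ρ]] χ] γ] must have type (t→t). The sister γ has type (t→e); that is not a function onto (t→t), so [[φ [ξ ρ]] χ] must be the functor, of type ((t→e)→(t→t)).
[[φ [ξ ρ]] χ] must have type ((t→e)→(t→t)). The sister χ has type t; that is not a function onto ((t→e)→(t→t)), so [φ [ξ ρ]] must be the functor, of type (t→((t→e)→(t→t))).
[φ [ξ ρ]] must have type (t→((t→e)→(t→t))). The sister φ has type t; that is not a function onto (t→((t→e)→(t→t))), so [ξ ρ] must be the functor, of type (t→(t→((t→e)→(t→t)))).
[ξ ρ] must have type (t→(t→((t→e)→(t→t)))). The sister ξ has type (e→t); that is not a function onto (t→(t→((t→e)→(t→t)))), so ρ must be the functor, of type ((e→t)→(t→(t→((t→e)→(t→t))))).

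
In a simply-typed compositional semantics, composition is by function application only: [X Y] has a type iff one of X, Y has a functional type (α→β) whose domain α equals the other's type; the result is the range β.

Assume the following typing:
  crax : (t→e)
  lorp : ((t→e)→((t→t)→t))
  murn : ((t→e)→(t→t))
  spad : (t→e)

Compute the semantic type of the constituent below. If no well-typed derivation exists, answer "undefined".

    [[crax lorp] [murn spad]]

[crax lorp]: ((t→e)→((t→t)→t)) applied to (t→e) yields ((t→t)→t).
[murn spad]: ((t→e)→(t→t)) applied to (t→e) yields (t→t).
[[crax lorp] [murn spad]]: ((t→t)→t) applied to (t→t) yields t.

t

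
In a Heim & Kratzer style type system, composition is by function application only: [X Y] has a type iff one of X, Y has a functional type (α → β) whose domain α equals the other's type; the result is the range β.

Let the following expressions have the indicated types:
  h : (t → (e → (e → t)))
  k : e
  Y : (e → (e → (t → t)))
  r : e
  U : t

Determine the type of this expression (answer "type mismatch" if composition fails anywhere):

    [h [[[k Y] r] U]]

[k Y] — Y of type (e → (e → (t → t))) combines with k of type e: type (e → (t → t)).
[[k Y] r] — [k Y] of type (e → (t → t)) combines with r of type e: type (t → t).
[[[k Y] r] U] — [[k Y] r] of type (t → t) combines with U of type t: type t.
[h [[[k Y] r] U]] — h of type (t → (e → (e → t))) combines with [[[k Y] r] U] of type t: type (e → (e → t)).

(e → (e → t))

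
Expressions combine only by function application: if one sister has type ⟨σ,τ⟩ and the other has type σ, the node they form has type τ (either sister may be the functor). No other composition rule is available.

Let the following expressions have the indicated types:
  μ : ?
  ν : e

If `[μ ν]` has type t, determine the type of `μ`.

[μ ν] is required to be t. ν : e cannot yield t as functor, so μ : ⟨e,t⟩.

⟨e,t⟩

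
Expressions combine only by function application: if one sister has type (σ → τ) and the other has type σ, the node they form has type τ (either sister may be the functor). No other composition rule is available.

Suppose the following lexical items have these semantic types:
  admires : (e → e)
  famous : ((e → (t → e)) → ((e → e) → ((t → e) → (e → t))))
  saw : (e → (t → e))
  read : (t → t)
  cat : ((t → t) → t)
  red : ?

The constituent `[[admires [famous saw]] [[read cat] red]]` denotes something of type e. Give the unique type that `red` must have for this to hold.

(t → (((t → e) → (e → t)) → e))

At [[admires [famous saw]] [[read cat] red]] (required: e): [admires [famous saw]] is ((t → e) → (e → t)), which is not a function with range e; hence [[read cat] red] is the functor — type (((t → e) → (e → t)) → e).
At [[read cat] red] (required: (((t → e) → (e → t)) → e)): [read cat] is t, which is not a function with range (((t → e) → (e → t)) → e); hence red is the functor — type (t → (((t → e) → (e → t)) → e)).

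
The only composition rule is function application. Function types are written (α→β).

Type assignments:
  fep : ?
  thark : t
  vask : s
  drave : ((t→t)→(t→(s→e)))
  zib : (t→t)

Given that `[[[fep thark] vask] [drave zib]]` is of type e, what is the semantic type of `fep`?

(t→(s→((t→(s→e))→e)))

[[[fep thark] vask] [drave zib]] must have type e. The sister [drave zib] has type (t→(s→e)); that is not a function onto e, so [[fep thark] vask] must be the functor, of type ((t→(s→e))→e).
[[fep thark] vask] must have type ((t→(s→e))→e). The sister vask has type s; that is not a function onto ((t→(s→e))→e), so [fep thark] must be the functor, of type (s→((t→(s→e))→e)).
[fep thark] must have type (s→((t→(s→e))→e)). The sister thark has type t; that is not a function onto (s→((t→(s→e))→e)), so fep must be the functor, of type (t→(s→((t→(s→e))→e))).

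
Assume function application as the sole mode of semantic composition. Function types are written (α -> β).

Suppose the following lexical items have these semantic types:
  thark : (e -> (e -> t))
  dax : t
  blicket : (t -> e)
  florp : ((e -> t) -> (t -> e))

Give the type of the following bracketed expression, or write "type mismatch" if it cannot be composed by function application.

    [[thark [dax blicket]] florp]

[dax blicket]: blicket is (t -> e), dax is t; result e.
[thark [dax blicket]]: thark is (e -> (e -> t)), [dax blicket] is e; result (e -> t).
[[thark [dax blicket]] florp]: florp is ((e -> t) -> (t -> e)), [thark [dax blicket]] is (e -> t); result (t -> e).

(t -> e)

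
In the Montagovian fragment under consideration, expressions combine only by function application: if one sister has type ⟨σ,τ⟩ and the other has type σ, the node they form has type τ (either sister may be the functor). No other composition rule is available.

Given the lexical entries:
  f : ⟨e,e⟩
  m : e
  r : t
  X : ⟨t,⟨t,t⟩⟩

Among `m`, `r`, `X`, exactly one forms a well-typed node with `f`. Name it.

m — combines: f : ⟨e,e⟩ takes m : e as argument, giving e.
r : t — does not combine with f.
X : ⟨t,⟨t,t⟩⟩ — does not combine with f.

m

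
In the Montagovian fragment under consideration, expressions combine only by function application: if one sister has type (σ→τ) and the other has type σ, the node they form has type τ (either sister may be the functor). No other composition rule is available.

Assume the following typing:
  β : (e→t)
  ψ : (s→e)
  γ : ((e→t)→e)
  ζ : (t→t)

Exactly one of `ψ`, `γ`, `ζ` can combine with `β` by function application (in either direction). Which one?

γ

ψ : (s→e) — neither side's domain matches the other.
γ — combines: γ : ((e→t)→e) takes β : (e→t) as argument, giving e.
ζ : (t→t) — neither side's domain matches the other.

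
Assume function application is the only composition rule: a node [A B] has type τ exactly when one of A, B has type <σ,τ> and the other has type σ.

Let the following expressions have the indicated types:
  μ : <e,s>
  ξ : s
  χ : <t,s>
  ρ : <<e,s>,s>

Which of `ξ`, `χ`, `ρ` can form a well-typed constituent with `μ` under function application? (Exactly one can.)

ξ : s — neither side's domain matches the other.
χ : <t,s> — neither side's domain matches the other.
ρ — combines: ρ : <<e,s>,s> takes μ : <e,s> as argument, giving s.

ρ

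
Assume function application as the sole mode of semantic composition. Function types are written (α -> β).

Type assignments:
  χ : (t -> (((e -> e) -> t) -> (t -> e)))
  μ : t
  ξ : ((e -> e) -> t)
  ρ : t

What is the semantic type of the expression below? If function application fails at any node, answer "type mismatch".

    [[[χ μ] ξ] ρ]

[χ μ]: functor χ : (t -> (((e -> e) -> t) -> (t -> e))), argument μ : t; result (((e -> e) -> t) -> (t -> e)).
[[χ μ] ξ]: functor [χ μ] : (((e -> e) -> t) -> (t -> e)), argument ξ : ((e -> e) -> t); result (t -> e).
[[[χ μ] ξ] ρ]: functor [[χ μ] ξ] : (t -> e), argument ρ : t; result e.

e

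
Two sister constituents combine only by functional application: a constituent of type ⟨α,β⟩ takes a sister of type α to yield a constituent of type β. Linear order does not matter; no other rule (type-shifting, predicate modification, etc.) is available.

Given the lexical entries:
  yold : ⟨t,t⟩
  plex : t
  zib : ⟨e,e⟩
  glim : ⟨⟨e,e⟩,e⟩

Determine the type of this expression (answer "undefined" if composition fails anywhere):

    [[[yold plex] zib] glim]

undefined

[yold plex]: yold is ⟨t,t⟩, plex is t; result t.
[[yold plex] zib]: t with ⟨e,e⟩ — neither is a function whose domain matches the other; composition fails here.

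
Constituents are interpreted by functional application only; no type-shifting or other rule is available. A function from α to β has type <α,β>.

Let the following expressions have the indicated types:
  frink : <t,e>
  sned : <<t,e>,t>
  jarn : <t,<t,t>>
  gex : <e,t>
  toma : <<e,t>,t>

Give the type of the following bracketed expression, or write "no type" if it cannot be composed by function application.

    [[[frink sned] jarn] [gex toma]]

t

[frink sned]: functor sned : <<t,e>,t>, argument frink : <t,e>; result t.
[[frink sned] jarn]: functor jarn : <t,<t,t>>, argument [frink sned] : t; result <t,t>.
[gex toma]: functor toma : <<e,t>,t>, argument gex : <e,t>; result t.
[[[frink sned] jarn] [gex toma]]: functor [[frink sned] jarn] : <t,t>, argument [gex toma] : t; result t.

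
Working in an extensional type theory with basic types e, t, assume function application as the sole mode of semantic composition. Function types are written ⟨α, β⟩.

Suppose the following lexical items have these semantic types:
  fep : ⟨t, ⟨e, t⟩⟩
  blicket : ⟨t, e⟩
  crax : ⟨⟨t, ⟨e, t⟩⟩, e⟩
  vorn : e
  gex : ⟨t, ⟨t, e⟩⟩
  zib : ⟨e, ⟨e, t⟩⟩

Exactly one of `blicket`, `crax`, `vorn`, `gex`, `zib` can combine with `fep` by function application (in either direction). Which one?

blicket : ⟨t, e⟩ — fep needs t; blicket needs t; neither fits.
crax — combines: crax : ⟨⟨t, ⟨e, t⟩⟩, e⟩ takes fep : ⟨t, ⟨e, t⟩⟩ as argument, giving e.
vorn : e — fep needs t; vorn needs nothing (atomic); neither fits.
gex : ⟨t, ⟨t, e⟩⟩ — fep needs t; gex needs t; neither fits.
zib : ⟨e, ⟨e, t⟩⟩ — fep needs t; zib needs e; neither fits.

crax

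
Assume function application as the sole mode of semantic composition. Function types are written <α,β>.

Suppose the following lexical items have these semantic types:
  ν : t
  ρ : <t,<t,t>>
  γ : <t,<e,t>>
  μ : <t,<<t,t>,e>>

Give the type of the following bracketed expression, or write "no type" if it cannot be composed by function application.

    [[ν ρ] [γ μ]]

[ν ρ]: functor ρ : <t,<t,t>>, argument ν : t; result <t,t>.
[γ μ]: <t,<e,t>> with <t,<<t,t>,e>> — neither is a function whose domain matches the other; composition fails here.

no type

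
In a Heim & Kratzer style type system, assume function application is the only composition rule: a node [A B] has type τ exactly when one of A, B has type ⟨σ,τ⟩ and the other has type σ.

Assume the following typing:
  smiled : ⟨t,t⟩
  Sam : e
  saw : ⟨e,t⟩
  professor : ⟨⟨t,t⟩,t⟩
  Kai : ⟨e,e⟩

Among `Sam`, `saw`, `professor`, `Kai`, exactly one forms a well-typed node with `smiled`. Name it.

Sam : e — neither side's domain matches the other.
saw : ⟨e,t⟩ — neither side's domain matches the other.
professor — combines: professor : ⟨⟨t,t⟩,t⟩ takes smiled : ⟨t,t⟩ as argument, giving t.
Kai : ⟨e,e⟩ — neither side's domain matches the other.

professor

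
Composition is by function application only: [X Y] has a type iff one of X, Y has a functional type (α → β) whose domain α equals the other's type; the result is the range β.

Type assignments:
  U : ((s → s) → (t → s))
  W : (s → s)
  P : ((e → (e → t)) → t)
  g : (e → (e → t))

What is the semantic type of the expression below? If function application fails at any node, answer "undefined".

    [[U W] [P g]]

[U W]: functor U : ((s → s) → (t → s)), argument W : (s → s); result (t → s).
[P g]: functor P : ((e → (e → t)) → t), argument g : (e → (e → t)); result t.
[[U W] [P g]]: functor [U W] : (t → s), argument [P g] : t; result s.

s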